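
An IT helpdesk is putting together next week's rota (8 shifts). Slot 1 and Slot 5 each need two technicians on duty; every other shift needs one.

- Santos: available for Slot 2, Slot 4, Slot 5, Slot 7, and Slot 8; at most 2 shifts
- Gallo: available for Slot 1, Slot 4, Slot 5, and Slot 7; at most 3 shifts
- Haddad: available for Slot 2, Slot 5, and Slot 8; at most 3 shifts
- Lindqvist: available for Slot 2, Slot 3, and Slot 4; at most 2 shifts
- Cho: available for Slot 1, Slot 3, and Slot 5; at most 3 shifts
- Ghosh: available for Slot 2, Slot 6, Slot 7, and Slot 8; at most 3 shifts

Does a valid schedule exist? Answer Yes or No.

Slot 1 can only be covered by Gallo and Cho, so that assignment is forced.
Slot 6 can only be covered by Ghosh, so that assignment is forced.
One valid schedule: Slot 1→Gallo+Cho, Slot 2→Haddad, Slot 3→Lindqvist, Slot 4→Santos, Slot 5→Gallo+Haddad, Slot 6→Ghosh, Slot 7→Santos, Slot 8→Haddad.
Loads: Santos 2/2, Gallo 2/3, Haddad 3/3, Lindqvist 1/2, Cho 1/3, Ghosh 1/3 — all within limits.

Yes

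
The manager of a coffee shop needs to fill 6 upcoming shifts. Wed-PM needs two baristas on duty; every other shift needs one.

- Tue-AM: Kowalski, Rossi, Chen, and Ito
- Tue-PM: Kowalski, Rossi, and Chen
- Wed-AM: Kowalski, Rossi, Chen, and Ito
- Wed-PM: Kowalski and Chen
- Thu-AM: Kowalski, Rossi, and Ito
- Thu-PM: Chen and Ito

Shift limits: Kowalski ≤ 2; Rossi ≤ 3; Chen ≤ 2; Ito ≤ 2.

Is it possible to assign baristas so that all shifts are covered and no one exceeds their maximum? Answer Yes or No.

Yes

Wed-PM can only be covered by Kowalski and Chen, so that assignment is forced.
One valid schedule: Tue-AM→Rossi, Tue-PM→Kowalski, Wed-AM→Rossi, Wed-PM→Kowalski+Chen, Thu-AM→Rossi, Thu-PM→Chen.
Loads: Kowalski 2/2, Rossi 3/3, Chen 2/2, Ito 0/2 — all within limits.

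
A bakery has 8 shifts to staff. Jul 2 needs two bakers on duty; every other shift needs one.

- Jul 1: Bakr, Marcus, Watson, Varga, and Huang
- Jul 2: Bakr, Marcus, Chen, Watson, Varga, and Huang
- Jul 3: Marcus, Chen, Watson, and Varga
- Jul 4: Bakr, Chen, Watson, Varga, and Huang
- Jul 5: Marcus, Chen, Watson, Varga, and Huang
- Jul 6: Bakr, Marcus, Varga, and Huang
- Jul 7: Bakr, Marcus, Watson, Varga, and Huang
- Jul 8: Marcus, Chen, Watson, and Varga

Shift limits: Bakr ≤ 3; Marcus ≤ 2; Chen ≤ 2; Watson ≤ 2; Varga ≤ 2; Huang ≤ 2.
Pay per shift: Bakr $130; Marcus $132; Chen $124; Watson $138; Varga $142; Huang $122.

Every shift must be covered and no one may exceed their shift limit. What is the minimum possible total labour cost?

Picking the cheapest available baker for each shift independently would cost $1104, but that ignores the shift limits.
An optimal schedule: Jul 1→Huang, Jul 2→Bakr+Marcus, Jul 3→Chen, Jul 4→Bakr, Jul 5→Marcus, Jul 6→Huang, Jul 7→Bakr, Jul 8→Chen.
Total: 122 + 130 + 132 + 124 + 130 + 132 + 122 + 130 + 124 = $1146.

$1146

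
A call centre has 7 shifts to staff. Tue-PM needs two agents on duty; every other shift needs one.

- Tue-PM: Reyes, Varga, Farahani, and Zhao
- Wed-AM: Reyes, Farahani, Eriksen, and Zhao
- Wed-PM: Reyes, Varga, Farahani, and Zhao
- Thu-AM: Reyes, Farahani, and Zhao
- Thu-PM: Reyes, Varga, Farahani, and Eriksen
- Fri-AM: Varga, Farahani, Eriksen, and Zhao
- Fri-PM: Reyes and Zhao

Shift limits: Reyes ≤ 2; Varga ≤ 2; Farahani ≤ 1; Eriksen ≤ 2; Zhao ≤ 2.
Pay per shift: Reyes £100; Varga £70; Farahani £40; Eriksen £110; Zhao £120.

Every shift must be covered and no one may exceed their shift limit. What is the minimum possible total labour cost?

Picking the cheapest available agent for each shift independently would cost £410, but that ignores the shift limits.
An optimal schedule: Tue-PM→Varga+Zhao, Wed-AM→Farahani, Wed-PM→Varga, Thu-AM→Reyes, Thu-PM→Eriksen, Fri-AM→Eriksen, Fri-PM→Reyes.
Total: 70 + 120 + 40 + 70 + 100 + 110 + 110 + 100 = £720.

£720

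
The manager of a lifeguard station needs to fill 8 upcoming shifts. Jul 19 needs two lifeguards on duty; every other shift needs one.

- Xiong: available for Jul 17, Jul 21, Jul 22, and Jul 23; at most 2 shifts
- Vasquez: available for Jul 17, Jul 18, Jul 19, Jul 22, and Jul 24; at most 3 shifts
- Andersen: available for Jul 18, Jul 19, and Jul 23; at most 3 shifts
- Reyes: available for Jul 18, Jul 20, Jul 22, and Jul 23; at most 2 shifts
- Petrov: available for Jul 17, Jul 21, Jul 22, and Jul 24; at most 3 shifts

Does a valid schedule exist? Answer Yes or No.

Jul 19 can only be covered by Vasquez and Andersen, so that assignment is forced.
Jul 20 can only be covered by Reyes, so that assignment is forced.
One valid schedule: Jul 17→Xiong, Jul 18→Vasquez, Jul 19→Vasquez+Andersen, Jul 20→Reyes, Jul 21→Xiong, Jul 22→Reyes, Jul 23→Andersen, Jul 24→Vasquez.
Loads: Xiong 2/2, Vasquez 3/3, Andersen 2/3, Reyes 2/2, Petrov 0/3 — all within limits.

Yes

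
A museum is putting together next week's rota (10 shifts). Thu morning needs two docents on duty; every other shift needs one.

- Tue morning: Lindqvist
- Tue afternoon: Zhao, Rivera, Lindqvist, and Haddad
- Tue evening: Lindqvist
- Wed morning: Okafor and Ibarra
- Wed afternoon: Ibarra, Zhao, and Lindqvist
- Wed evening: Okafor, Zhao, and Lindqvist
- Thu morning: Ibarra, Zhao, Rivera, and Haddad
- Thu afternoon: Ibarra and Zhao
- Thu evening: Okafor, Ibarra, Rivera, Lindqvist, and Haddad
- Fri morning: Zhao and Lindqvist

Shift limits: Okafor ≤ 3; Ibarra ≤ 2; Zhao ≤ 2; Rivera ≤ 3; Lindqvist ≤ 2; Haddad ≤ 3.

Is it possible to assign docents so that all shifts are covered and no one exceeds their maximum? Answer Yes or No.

Yes

Tue morning can only be covered by Lindqvist, so that assignment is forced.
Tue evening can only be covered by Lindqvist, so that assignment is forced.
One valid schedule: Tue morning→Lindqvist, Tue afternoon→Zhao, Tue evening→Lindqvist, Wed morning→Okafor, Wed afternoon→Ibarra, Wed evening→Okafor, Thu morning→Rivera+Haddad, Thu afternoon→Ibarra, Thu evening→Okafor, Fri morning→Zhao.
Loads: Okafor 3/3, Ibarra 2/2, Zhao 2/2, Rivera 1/3, Lindqvist 2/2, Haddad 1/3 — all within limits.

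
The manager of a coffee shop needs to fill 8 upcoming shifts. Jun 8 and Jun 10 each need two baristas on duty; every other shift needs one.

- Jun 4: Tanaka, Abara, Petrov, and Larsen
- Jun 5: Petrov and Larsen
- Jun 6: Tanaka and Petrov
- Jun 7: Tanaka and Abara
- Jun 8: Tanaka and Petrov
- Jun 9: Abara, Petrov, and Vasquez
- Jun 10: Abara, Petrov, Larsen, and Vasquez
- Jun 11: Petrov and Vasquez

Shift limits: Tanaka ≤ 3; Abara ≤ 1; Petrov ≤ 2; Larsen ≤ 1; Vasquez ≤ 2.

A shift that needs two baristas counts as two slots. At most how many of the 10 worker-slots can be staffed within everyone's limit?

Total capacity across all baristas is 3+1+2+1+2 = 9, and 10 slots are needed, so at most 9 can be filled.
An assignment achieving 9: Jun 4→Larsen, Jun 5→Petrov, Jun 6→Tanaka, Jun 7→Tanaka, Jun 8→Tanaka+Petrov, Jun 9→Abara, Jun 10→Vasquez, Jun 11→Vasquez.
Loads: Tanaka 3/3, Abara 1/1, Petrov 2/2, Larsen 1/1, Vasquez 2/2.

9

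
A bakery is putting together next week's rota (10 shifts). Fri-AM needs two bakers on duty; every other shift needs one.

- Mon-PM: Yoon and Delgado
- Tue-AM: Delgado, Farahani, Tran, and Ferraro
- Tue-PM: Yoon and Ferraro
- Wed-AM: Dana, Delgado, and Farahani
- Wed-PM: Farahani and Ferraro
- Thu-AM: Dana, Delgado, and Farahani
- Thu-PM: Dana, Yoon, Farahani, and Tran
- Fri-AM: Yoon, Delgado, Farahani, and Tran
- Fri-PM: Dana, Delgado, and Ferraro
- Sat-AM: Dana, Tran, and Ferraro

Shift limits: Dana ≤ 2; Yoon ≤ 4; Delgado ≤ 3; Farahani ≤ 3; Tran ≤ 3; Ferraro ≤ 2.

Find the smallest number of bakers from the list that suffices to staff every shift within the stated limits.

11 slots to fill and no one can take more than 4, so at least ⌈11/4⌉ = 3 bakers are needed.
Any 3 bakers together have capacity at most 4+3+3 = 10 < 11 slots, so 3 can never suffice.
Dana, Yoon, Delgado, and Farahani alone can cover everything: Mon-PM→Yoon, Tue-AM→Delgado, Tue-PM→Yoon, Wed-AM→Delgado, Wed-PM→Farahani, Thu-AM→Delgado, Thu-PM→Yoon, Fri-AM→Yoon+Farahani, Fri-PM→Dana, Sat-AM→Dana.

4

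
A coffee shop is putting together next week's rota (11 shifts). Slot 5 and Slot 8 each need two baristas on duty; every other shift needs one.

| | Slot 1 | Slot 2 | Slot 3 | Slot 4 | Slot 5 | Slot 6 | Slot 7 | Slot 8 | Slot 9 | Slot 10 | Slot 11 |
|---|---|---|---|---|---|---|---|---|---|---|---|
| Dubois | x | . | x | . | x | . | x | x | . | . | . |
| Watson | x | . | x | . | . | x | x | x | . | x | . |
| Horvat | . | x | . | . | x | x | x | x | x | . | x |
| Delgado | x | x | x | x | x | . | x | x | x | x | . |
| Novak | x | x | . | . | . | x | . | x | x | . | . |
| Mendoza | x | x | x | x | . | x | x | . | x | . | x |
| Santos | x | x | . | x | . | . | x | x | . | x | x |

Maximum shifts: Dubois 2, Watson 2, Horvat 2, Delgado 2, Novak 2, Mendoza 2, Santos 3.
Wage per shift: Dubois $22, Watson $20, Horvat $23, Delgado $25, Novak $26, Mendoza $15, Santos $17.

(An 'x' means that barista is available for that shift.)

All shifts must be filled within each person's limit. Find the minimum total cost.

$261

Picking the cheapest available barista for each shift independently would cost $219, but that ignores the shift limits.
An optimal schedule: Slot 1→Santos, Slot 2→Santos, Slot 3→Watson, Slot 4→Mendoza, Slot 5→Dubois+Horvat, Slot 6→Watson, Slot 7→Delgado, Slot 8→Dubois+Delgado, Slot 9→Horvat, Slot 10→Santos, Slot 11→Mendoza.
Total: 17 + 17 + 20 + 15 + 22 + 23 + 20 + 25 + 22 + 25 + 23 + 17 + 15 = $261.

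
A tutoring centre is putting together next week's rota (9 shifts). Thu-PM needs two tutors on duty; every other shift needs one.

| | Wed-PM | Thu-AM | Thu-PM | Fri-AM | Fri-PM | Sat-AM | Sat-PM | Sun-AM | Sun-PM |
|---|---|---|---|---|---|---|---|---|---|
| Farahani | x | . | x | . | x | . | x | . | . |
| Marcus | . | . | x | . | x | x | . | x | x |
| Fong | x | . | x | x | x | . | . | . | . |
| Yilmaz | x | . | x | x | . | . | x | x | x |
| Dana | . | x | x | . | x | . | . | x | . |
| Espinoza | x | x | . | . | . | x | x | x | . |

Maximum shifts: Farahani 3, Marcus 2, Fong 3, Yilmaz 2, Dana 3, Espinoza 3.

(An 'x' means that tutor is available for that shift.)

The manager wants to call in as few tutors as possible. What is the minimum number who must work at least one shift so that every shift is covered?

4

10 slots to fill and no one can take more than 3, so at least ⌈10/3⌉ = 4 tutors are needed.
Farahani, Marcus, Fong, and Dana alone can cover everything: Wed-PM→Farahani, Thu-AM→Dana, Thu-PM→Fong+Dana, Fri-AM→Fong, Fri-PM→Farahani, Sat-AM→Marcus, Sat-PM→Farahani, Sun-AM→Dana, Sun-PM→Marcus.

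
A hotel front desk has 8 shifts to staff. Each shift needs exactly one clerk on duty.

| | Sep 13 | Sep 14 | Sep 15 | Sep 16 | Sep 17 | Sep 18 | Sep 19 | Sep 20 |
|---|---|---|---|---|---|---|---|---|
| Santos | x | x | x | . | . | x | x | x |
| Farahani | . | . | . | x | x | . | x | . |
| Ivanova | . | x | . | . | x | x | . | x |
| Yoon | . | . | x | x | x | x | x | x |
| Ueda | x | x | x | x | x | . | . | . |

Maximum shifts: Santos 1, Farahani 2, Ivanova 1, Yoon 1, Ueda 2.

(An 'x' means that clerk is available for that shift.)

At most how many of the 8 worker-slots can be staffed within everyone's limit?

7

Total capacity across all clerks is 1+2+1+1+2 = 7, and 8 slots are needed, so at most 7 can be filled.
An assignment achieving 7: Sep 13→Santos, Sep 14→Ivanova, Sep 15→Ueda, Sep 16→Farahani, Sep 17→Ueda, Sep 18→Yoon, Sep 19→Farahani.
Loads: Santos 1/1, Farahani 2/2, Ivanova 1/1, Yoon 1/1, Ueda 2/2.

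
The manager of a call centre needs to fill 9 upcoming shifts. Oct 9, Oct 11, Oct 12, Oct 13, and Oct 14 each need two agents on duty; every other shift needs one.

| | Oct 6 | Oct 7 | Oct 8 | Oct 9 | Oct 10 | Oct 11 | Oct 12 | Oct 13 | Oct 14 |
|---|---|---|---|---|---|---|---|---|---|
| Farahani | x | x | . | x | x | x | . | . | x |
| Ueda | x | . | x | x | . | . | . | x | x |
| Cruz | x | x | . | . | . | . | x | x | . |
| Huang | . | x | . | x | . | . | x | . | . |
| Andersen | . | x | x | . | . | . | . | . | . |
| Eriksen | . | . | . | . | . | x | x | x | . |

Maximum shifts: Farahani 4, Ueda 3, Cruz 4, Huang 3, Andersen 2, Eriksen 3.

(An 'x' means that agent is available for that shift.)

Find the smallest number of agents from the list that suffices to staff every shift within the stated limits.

14 slots to fill and no one can take more than 4, so at least ⌈14/4⌉ = 4 agents are needed.
Farahani, Ueda, Cruz, and Eriksen alone can cover everything: Oct 6→Cruz, Oct 7→Cruz, Oct 8→Ueda, Oct 9→Farahani+Ueda, Oct 10→Farahani, Oct 11→Farahani+Eriksen, Oct 12→Cruz+Eriksen, Oct 13→Cruz+Eriksen, Oct 14→Farahani+Ueda.

4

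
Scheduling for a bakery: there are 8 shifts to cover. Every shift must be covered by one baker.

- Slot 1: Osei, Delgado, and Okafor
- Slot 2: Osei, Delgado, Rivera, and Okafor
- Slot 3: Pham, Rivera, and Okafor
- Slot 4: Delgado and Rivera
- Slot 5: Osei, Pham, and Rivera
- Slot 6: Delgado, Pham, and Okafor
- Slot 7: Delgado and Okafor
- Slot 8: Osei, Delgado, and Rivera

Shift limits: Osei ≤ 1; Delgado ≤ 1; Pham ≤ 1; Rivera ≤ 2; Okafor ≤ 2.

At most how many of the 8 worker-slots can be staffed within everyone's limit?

Total capacity across all bakers is 1+1+1+2+2 = 7, and 8 slots are needed, so at most 7 can be filled.
An assignment achieving 7: Slot 1→Osei, Slot 3→Pham, Slot 4→Delgado, Slot 5→Rivera, Slot 6→Okafor, Slot 7→Okafor, Slot 8→Rivera.
Loads: Osei 1/1, Delgado 1/1, Pham 1/1, Rivera 2/2, Okafor 2/2.

7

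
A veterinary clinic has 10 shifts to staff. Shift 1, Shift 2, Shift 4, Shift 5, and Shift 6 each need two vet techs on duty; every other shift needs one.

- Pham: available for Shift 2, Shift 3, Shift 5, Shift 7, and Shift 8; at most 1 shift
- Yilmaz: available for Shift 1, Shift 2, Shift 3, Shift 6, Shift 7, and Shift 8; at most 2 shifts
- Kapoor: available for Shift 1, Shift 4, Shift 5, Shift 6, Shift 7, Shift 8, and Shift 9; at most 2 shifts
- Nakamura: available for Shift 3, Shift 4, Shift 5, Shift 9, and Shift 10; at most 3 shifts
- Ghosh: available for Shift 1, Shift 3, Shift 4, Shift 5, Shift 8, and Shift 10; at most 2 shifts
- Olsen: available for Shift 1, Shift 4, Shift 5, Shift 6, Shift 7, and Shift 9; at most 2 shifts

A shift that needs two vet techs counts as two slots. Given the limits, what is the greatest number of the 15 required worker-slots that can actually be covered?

Total capacity across all vet techs is 1+2+2+3+2+2 = 12, and 15 slots are needed, so at most 12 can be filled.
An assignment achieving 12: Shift 1→Ghosh+Olsen, Shift 2→Pham+Yilmaz, Shift 3→Nakamura, Shift 4→Nakamura+Ghosh, Shift 6→Yilmaz+Kapoor, Shift 7→Olsen, Shift 9→Kapoor, Shift 10→Nakamura.
Loads: Pham 1/1, Yilmaz 2/2, Kapoor 2/2, Nakamura 3/3, Ghosh 2/2, Olsen 2/2.

12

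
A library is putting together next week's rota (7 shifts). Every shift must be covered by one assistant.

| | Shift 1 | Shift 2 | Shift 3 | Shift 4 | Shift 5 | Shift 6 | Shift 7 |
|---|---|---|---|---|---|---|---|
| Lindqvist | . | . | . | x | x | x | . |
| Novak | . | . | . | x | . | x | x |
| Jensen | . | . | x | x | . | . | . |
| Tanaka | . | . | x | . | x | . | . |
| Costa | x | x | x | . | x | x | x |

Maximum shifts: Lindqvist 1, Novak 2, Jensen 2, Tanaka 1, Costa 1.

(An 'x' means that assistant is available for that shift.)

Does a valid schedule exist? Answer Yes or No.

No

Total capacity is 7 and 7 slots are needed, so capacity alone doesn't rule it out.
Shifts {Shift 1, Shift 2} need 2 worker-slots in total, but the assistants available for any of those shifts (Costa) can supply at most 1 among them. So no valid schedule exists.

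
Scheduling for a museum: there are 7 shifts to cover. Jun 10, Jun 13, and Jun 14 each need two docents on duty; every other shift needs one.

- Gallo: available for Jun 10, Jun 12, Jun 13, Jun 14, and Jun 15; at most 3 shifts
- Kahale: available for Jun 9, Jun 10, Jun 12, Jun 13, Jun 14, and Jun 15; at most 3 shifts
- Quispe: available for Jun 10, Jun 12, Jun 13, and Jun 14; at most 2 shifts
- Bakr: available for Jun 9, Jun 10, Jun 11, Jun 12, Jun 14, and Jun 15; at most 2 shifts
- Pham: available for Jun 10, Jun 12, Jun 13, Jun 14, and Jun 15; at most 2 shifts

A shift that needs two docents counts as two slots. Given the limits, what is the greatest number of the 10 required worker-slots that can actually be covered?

Total capacity across all docents is 3+3+2+2+2 = 12, and 10 slots are needed, so at most 10 can be filled.
An assignment achieving 10: Jun 9→Kahale, Jun 10→Gallo+Kahale, Jun 11→Bakr, Jun 12→Quispe, Jun 13→Gallo+Kahale, Jun 14→Quispe+Bakr, Jun 15→Gallo.
Loads: Gallo 3/3, Kahale 3/3, Quispe 2/2, Bakr 2/2, Pham 0/2.

10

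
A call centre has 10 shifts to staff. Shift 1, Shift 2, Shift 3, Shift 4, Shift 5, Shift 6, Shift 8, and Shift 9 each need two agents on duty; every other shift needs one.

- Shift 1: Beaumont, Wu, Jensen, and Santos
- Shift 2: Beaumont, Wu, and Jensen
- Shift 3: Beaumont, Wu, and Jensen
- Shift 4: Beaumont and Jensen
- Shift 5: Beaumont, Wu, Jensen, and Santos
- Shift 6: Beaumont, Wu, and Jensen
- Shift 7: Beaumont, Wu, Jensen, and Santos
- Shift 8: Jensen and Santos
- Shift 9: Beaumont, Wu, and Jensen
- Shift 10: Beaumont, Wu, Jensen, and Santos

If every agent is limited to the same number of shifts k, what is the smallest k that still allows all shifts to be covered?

With 4 agents and 18 worker-slots to fill, someone must work at least ⌈18/4⌉ = 5 shifts, so k ≥ 5.
k = 5 works: Shift 1→Jensen+Santos, Shift 2→Beaumont+Wu, Shift 3→Beaumont+Wu, Shift 4→Beaumont+Jensen, Shift 5→Jensen+Santos, Shift 6→Beaumont+Wu, Shift 7→Wu, Shift 8→Jensen+Santos, Shift 9→Beaumont+Wu, Shift 10→Jensen.
Loads: Beaumont 5, Wu 5, Jensen 5, Santos 3 — all ≤ 5.

5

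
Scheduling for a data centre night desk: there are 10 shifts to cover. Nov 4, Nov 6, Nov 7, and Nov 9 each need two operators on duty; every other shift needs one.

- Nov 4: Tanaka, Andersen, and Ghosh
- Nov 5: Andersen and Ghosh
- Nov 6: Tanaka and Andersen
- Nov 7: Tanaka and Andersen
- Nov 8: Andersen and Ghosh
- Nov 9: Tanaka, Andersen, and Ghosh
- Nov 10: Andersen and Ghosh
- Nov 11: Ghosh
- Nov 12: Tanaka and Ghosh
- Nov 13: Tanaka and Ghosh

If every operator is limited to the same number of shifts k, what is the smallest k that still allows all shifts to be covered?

With 3 operators and 14 worker-slots to fill, someone must work at least ⌈14/3⌉ = 5 shifts, so k ≥ 5.
k = 5 works: Nov 4→Tanaka+Ghosh, Nov 5→Andersen, Nov 6→Tanaka+Andersen, Nov 7→Tanaka+Andersen, Nov 8→Andersen, Nov 9→Tanaka+Ghosh, Nov 10→Andersen, Nov 11→Ghosh, Nov 12→Tanaka, Nov 13→Ghosh.
Loads: Tanaka 5, Andersen 5, Ghosh 4 — all ≤ 5.

5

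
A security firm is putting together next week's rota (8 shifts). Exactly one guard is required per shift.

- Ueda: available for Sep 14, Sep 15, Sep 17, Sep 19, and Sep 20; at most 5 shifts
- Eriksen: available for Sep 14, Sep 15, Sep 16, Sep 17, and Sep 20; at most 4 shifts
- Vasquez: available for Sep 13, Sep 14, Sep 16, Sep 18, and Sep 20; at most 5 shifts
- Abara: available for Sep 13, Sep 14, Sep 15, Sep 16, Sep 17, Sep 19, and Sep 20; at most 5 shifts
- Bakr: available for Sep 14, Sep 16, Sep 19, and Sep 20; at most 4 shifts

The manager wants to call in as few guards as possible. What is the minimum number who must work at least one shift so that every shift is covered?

8 slots to fill and no one can take more than 5, so at least ⌈8/5⌉ = 2 guards are needed.
Ueda and Vasquez alone can cover everything: Sep 13→Vasquez, Sep 14→Ueda, Sep 15→Ueda, Sep 16→Vasquez, Sep 17→Ueda, Sep 18→Vasquez, Sep 19→Ueda, Sep 20→Ueda.

2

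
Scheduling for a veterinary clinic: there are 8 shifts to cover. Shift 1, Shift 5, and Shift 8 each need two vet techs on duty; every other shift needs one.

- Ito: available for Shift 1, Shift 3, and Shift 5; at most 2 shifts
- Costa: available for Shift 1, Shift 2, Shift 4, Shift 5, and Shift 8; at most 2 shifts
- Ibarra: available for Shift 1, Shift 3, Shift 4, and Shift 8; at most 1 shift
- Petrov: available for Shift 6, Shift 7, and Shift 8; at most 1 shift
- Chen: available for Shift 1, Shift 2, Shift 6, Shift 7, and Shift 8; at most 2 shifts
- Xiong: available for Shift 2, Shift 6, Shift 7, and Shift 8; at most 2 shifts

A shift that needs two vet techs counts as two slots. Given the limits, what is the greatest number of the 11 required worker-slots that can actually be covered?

Total capacity across all vet techs is 2+2+1+1+2+2 = 10, and 11 slots are needed, so at most 10 can be filled.
An assignment achieving 10: Shift 1→Ibarra+Chen, Shift 2→Chen, Shift 3→Ito, Shift 4→Costa, Shift 5→Ito+Costa, Shift 6→Petrov, Shift 7→Xiong, Shift 8→Xiong.
Loads: Ito 2/2, Costa 2/2, Ibarra 1/1, Petrov 1/1, Chen 2/2, Xiong 2/2.

10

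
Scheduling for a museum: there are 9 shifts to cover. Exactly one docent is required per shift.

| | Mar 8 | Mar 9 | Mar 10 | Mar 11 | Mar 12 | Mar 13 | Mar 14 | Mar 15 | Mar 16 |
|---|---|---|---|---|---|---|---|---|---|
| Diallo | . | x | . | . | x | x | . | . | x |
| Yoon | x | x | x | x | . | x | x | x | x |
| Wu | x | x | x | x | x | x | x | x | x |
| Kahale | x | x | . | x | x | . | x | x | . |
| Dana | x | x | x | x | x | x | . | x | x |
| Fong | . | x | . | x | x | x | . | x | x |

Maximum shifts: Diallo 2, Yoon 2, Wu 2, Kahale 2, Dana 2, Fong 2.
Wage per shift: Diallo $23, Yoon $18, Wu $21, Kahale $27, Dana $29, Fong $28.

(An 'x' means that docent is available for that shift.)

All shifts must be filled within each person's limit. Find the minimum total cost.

$206

Picking the cheapest available docent for each shift independently would cost $165, but that ignores the shift limits.
An optimal schedule: Mar 8→Wu, Mar 9→Kahale, Mar 10→Yoon, Mar 11→Wu, Mar 12→Diallo, Mar 13→Diallo, Mar 14→Yoon, Mar 15→Kahale, Mar 16→Fong.
Total: 21 + 27 + 18 + 21 + 23 + 23 + 18 + 27 + 28 = $206.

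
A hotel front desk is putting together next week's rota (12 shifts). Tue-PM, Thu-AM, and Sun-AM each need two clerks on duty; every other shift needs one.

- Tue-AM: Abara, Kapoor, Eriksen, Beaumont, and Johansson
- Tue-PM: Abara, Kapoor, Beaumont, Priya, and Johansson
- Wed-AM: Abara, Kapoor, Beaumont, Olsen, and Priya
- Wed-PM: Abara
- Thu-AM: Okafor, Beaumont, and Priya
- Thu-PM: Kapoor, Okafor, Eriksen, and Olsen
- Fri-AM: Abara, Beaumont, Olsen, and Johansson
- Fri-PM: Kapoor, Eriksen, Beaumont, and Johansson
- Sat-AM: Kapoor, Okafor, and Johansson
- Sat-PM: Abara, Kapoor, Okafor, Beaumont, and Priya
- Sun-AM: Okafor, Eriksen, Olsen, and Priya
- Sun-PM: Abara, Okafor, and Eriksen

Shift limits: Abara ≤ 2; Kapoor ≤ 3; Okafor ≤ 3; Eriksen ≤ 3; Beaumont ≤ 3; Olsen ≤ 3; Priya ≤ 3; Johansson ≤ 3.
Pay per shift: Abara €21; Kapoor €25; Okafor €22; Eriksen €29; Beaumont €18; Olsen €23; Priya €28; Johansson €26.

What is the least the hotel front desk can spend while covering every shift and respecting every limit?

€332

Wed-PM can only be covered by Abara, so that assignment is forced.
Picking the cheapest available clerk for each shift independently would cost €300, but that ignores the shift limits.
An optimal schedule: Tue-AM→Kapoor, Tue-PM→Kapoor+Johansson, Wed-AM→Olsen, Wed-PM→Abara, Thu-AM→Beaumont+Okafor, Thu-PM→Olsen, Fri-AM→Beaumont, Fri-PM→Beaumont, Sat-AM→Okafor, Sat-PM→Kapoor, Sun-AM→Okafor+Olsen, Sun-PM→Abara.
Total: 25 + 25 + 26 + 23 + 21 + 18 + 22 + 23 + 18 + 18 + 22 + 25 + 22 + 23 + 21 = €332.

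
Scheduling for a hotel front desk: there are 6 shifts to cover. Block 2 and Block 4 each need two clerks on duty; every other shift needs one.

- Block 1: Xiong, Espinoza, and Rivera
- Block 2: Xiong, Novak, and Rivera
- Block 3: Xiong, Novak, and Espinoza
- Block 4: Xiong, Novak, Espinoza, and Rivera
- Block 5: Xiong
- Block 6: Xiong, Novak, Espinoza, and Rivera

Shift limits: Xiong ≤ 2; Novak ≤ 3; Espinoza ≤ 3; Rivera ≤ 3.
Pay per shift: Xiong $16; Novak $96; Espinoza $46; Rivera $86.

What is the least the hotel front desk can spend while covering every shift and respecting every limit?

Block 5 can only be covered by Xiong, so that assignment is forced.
Picking the cheapest available clerk for each shift independently would cost $228, but that ignores the shift limits.
An optimal schedule: Block 1→Espinoza, Block 2→Xiong+Rivera, Block 3→Espinoza, Block 4→Espinoza+Rivera, Block 5→Xiong, Block 6→Rivera.
Total: 46 + 16 + 86 + 46 + 46 + 86 + 16 + 86 = $428.

$428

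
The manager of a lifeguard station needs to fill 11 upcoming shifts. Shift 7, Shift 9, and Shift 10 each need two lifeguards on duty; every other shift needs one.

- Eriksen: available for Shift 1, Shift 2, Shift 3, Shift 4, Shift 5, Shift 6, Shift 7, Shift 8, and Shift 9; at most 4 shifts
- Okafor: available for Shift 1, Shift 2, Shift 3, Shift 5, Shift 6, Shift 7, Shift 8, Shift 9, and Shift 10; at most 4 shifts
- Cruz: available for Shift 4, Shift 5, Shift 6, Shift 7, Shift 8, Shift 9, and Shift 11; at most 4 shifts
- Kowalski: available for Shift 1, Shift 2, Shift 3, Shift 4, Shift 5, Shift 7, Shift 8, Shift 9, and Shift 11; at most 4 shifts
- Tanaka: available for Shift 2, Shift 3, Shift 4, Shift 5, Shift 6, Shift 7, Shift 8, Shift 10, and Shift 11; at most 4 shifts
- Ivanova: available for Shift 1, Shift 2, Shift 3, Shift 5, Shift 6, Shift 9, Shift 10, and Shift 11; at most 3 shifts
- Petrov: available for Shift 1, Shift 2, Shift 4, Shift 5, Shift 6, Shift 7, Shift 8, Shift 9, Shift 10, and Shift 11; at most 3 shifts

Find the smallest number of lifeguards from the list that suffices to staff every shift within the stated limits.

4

14 slots to fill and no one can take more than 4, so at least ⌈14/4⌉ = 4 lifeguards are needed.
Eriksen, Okafor, Cruz, and Tanaka alone can cover everything: Shift 1→Eriksen, Shift 2→Eriksen, Shift 3→Eriksen, Shift 4→Eriksen, Shift 5→Okafor, Shift 6→Okafor, Shift 7→Cruz+Tanaka, Shift 8→Cruz, Shift 9→Okafor+Cruz, Shift 10→Okafor+Tanaka, Shift 11→Cruz.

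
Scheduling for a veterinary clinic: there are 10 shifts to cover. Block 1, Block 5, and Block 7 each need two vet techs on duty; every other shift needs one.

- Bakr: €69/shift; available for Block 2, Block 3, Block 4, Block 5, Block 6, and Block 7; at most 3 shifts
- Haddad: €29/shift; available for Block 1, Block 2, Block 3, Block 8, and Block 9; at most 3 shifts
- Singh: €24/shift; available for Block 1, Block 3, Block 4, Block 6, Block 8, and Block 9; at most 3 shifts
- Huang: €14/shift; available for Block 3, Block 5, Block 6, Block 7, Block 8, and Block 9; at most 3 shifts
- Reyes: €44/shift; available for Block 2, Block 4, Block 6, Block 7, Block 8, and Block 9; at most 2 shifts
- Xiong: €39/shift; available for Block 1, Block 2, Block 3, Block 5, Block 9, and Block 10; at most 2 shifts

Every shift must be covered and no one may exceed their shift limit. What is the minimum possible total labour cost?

Block 10 can only be covered by Xiong, so that assignment is forced.
Picking the cheapest available vet tech for each shift independently would cost €312, but that ignores the shift limits.
An optimal schedule: Block 1→Singh+Haddad, Block 2→Haddad, Block 3→Haddad, Block 4→Singh, Block 5→Huang+Xiong, Block 6→Huang, Block 7→Huang+Reyes, Block 8→Singh, Block 9→Reyes, Block 10→Xiong.
Total: 24 + 29 + 29 + 29 + 24 + 14 + 39 + 14 + 14 + 44 + 24 + 44 + 39 = €367.

€367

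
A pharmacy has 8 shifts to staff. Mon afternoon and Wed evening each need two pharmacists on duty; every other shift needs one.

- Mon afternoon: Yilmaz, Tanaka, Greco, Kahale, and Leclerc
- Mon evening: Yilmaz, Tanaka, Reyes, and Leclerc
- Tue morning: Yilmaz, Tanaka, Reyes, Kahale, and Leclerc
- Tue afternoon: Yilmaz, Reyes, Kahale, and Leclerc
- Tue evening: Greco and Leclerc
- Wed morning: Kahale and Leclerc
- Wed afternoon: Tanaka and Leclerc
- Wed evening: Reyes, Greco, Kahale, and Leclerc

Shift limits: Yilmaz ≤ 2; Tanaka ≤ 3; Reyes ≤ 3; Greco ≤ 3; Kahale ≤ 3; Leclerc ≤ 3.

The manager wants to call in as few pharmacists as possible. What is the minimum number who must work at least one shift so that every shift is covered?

4

10 slots to fill and no one can take more than 3, so at least ⌈10/3⌉ = 4 pharmacists are needed.
Yilmaz, Tanaka, Reyes, and Leclerc alone can cover everything: Mon afternoon→Yilmaz+Tanaka, Mon evening→Tanaka, Tue morning→Reyes, Tue afternoon→Yilmaz, Tue evening→Leclerc, Wed morning→Leclerc, Wed afternoon→Tanaka, Wed evening→Reyes+Leclerc.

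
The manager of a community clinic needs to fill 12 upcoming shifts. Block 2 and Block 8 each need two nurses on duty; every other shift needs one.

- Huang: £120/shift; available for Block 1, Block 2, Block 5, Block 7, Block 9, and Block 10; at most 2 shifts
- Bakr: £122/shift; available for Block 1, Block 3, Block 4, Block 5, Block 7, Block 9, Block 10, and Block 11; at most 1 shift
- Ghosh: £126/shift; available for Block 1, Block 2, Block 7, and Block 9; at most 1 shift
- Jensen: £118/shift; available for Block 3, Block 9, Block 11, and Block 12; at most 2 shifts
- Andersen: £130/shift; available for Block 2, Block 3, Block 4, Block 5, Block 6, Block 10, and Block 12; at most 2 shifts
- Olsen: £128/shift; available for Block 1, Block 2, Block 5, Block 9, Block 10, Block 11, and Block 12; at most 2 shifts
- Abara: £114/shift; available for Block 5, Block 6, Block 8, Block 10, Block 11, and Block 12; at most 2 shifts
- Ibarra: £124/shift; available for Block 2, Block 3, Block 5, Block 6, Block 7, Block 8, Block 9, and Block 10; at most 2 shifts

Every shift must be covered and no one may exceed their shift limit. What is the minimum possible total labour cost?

Block 8 can only be covered by Abara and Ibarra, so that assignment is forced.
Picking the cheapest available nurse for each shift independently would cost £1650, but that ignores the shift limits.
An optimal schedule: Block 1→Huang, Block 2→Olsen+Ibarra, Block 3→Jensen, Block 4→Bakr, Block 5→Olsen, Block 6→Andersen, Block 7→Huang, Block 8→Abara+Ibarra, Block 9→Ghosh, Block 10→Abara, Block 11→Jensen, Block 12→Andersen.
Total: 120 + 128 + 124 + 118 + 122 + 128 + 130 + 120 + 114 + 124 + 126 + 114 + 118 + 130 = £1716.

£1716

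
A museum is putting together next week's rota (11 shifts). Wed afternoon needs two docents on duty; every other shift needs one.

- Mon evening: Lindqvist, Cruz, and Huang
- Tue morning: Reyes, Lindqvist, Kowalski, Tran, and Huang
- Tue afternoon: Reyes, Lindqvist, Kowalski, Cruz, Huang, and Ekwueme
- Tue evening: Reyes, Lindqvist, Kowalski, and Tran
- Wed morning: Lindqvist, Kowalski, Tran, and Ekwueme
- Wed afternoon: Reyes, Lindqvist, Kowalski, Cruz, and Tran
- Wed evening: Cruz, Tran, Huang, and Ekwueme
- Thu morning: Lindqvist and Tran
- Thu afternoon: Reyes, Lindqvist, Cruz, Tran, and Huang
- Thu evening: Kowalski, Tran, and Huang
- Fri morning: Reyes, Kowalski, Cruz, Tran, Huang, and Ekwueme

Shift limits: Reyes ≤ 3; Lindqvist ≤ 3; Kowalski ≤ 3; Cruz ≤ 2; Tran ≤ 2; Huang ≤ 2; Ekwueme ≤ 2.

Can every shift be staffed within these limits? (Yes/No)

One valid schedule: Mon evening→Lindqvist, Tue morning→Reyes, Tue afternoon→Kowalski, Tue evening→Reyes, Wed morning→Lindqvist, Wed afternoon→Cruz+Tran, Wed evening→Cruz, Thu morning→Lindqvist, Thu afternoon→Reyes, Thu evening→Kowalski, Fri morning→Kowalski.
Loads: Reyes 3/3, Lindqvist 3/3, Kowalski 3/3, Cruz 2/2, Tran 1/2, Huang 0/2, Ekwueme 0/2 — all within limits.

Yes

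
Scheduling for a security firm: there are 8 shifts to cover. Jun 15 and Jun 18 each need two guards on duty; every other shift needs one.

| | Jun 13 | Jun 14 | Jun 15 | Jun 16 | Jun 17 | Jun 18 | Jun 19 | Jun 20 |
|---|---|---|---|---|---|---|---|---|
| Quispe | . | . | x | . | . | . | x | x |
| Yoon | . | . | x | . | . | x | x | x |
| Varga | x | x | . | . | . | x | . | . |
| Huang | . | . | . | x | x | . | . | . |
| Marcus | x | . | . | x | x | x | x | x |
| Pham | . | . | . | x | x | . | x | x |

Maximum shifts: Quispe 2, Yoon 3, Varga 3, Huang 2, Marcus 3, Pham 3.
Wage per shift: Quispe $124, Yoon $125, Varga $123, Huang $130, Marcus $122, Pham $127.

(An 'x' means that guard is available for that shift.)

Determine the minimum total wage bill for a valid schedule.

$1233

Jun 14 can only be covered by Varga, so that assignment is forced.
Jun 15 can only be covered by Quispe and Yoon, so that assignment is forced.
Picking the cheapest available guard for each shift independently would cost $1227, but that ignores the shift limits.
An optimal schedule: Jun 13→Varga, Jun 14→Varga, Jun 15→Quispe+Yoon, Jun 16→Marcus, Jun 17→Marcus, Jun 18→Marcus+Varga, Jun 19→Quispe, Jun 20→Yoon.
Total: 123 + 123 + 124 + 125 + 122 + 122 + 122 + 123 + 124 + 125 = $1233.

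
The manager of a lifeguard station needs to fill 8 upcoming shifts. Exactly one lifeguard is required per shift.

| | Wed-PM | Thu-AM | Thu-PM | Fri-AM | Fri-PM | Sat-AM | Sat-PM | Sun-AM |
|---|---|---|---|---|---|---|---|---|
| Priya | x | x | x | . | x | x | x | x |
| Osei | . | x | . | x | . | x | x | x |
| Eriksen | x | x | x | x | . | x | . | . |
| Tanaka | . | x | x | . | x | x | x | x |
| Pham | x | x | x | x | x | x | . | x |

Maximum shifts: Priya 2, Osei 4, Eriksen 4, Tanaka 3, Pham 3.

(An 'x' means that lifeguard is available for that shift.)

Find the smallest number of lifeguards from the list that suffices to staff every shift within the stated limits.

3

8 slots to fill and no one can take more than 4, so at least ⌈8/4⌉ = 2 lifeguards are needed.
No set of 2 lifeguards can cover every shift (each such set leaves at least one shift with no one available or exceeds a cap).
Priya, Osei, and Eriksen alone can cover everything: Wed-PM→Priya, Thu-AM→Osei, Thu-PM→Eriksen, Fri-AM→Osei, Fri-PM→Priya, Sat-AM→Eriksen, Sat-PM→Osei, Sun-AM→Osei.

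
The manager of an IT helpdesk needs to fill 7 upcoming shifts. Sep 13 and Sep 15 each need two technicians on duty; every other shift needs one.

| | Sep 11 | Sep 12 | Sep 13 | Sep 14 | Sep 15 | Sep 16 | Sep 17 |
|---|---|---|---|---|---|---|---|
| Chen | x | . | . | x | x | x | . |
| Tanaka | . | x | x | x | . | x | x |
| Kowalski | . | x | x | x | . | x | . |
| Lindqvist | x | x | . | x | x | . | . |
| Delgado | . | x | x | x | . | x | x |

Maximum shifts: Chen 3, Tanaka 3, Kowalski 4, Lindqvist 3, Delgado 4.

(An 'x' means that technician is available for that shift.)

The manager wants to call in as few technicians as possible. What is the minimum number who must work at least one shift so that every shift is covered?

4

9 slots to fill and no one can take more than 4, so at least ⌈9/4⌉ = 3 technicians are needed.
Shifts {Sep 13, Sep 15} need 4 slots, but among the technicians available for them (Chen, Tanaka, Kowalski, Lindqvist, and Delgado) any 3 together supply at most 3. So 3 technicians are not enough.
Chen, Tanaka, Kowalski, and Lindqvist alone can cover everything: Sep 11→Chen, Sep 12→Tanaka, Sep 13→Tanaka+Kowalski, Sep 14→Kowalski, Sep 15→Chen+Lindqvist, Sep 16→Chen, Sep 17→Tanaka.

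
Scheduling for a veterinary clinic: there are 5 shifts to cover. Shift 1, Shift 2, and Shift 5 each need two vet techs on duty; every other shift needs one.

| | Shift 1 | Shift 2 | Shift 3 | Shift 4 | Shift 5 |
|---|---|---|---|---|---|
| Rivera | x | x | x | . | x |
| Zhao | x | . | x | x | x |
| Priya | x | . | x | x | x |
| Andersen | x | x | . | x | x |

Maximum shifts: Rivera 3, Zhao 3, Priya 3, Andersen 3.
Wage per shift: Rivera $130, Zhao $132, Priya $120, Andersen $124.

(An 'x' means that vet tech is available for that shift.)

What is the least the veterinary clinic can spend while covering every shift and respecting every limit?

Shift 2 can only be covered by Rivera and Andersen, so that assignment is forced.
Picking the cheapest available vet tech for each shift independently would cost $982, but that ignores the shift limits.
An optimal schedule: Shift 1→Priya+Andersen, Shift 2→Andersen+Rivera, Shift 3→Priya, Shift 4→Priya, Shift 5→Andersen+Rivera.
Total: 120 + 124 + 124 + 130 + 120 + 120 + 124 + 130 = $992.

$992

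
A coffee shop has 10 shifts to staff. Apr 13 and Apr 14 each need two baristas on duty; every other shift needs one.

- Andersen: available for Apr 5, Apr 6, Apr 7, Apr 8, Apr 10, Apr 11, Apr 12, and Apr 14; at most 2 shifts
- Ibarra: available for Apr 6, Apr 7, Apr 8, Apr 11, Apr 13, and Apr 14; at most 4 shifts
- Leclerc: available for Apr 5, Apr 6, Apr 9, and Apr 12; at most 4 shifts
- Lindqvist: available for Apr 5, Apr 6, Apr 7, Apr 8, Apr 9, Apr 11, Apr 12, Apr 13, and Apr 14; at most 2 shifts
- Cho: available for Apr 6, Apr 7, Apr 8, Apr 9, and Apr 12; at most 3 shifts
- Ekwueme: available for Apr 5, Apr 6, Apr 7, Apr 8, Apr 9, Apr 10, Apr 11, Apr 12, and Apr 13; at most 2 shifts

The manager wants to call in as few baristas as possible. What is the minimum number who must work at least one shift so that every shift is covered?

4

12 slots to fill and no one can take more than 4, so at least ⌈12/4⌉ = 3 baristas are needed.
Any 3 baristas together have capacity at most 4+4+3 = 11 < 12 slots, so 3 can never suffice.
Andersen, Ibarra, Leclerc, and Lindqvist alone can cover everything: Apr 5→Leclerc, Apr 6→Leclerc, Apr 7→Andersen, Apr 8→Ibarra, Apr 9→Leclerc, Apr 10→Andersen, Apr 11→Ibarra, Apr 12→Leclerc, Apr 13→Ibarra+Lindqvist, Apr 14→Ibarra+Lindqvist.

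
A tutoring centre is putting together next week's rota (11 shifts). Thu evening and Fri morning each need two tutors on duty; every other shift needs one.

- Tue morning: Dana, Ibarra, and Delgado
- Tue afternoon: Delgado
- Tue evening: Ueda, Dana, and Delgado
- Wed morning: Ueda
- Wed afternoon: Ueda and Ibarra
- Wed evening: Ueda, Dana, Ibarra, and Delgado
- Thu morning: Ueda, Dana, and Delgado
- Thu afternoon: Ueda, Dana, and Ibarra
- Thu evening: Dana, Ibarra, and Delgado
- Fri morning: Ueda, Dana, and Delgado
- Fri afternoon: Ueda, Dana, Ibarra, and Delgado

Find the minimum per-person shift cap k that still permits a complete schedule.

With 4 tutors and 13 worker-slots to fill, someone must work at least ⌈13/4⌉ = 4 shifts, so k ≥ 4.
k = 4 works: Tue morning→Dana, Tue afternoon→Delgado, Tue evening→Ueda, Wed morning→Ueda, Wed afternoon→Ueda, Wed evening→Ibarra, Thu morning→Ueda, Thu afternoon→Dana, Thu evening→Dana+Ibarra, Fri morning→Dana+Delgado, Fri afternoon→Ibarra.
Loads: Ueda 4, Dana 4, Ibarra 3, Delgado 2 — all ≤ 4.

4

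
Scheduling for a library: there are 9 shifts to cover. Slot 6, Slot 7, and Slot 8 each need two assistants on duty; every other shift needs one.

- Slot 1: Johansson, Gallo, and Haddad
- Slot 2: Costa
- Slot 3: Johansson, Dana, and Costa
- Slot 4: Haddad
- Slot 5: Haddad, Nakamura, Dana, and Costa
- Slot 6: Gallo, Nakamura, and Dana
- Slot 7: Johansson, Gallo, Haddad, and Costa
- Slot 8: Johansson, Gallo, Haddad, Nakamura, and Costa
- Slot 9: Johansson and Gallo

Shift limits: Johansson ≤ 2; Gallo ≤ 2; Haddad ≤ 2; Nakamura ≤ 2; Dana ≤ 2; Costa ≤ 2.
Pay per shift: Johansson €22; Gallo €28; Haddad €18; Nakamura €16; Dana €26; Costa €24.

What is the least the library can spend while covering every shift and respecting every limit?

Slot 2 can only be covered by Costa, so that assignment is forced.
Slot 4 can only be covered by Haddad, so that assignment is forced.
Picking the cheapest available assistant for each shift independently would cost €236, but that ignores the shift limits.
An optimal schedule: Slot 1→Johansson, Slot 2→Costa, Slot 3→Dana, Slot 4→Haddad, Slot 5→Dana, Slot 6→Gallo+Nakamura, Slot 7→Gallo+Haddad, Slot 8→Nakamura+Costa, Slot 9→Johansson.
Total: 22 + 24 + 26 + 18 + 26 + 28 + 16 + 28 + 18 + 16 + 24 + 22 = €268.

€268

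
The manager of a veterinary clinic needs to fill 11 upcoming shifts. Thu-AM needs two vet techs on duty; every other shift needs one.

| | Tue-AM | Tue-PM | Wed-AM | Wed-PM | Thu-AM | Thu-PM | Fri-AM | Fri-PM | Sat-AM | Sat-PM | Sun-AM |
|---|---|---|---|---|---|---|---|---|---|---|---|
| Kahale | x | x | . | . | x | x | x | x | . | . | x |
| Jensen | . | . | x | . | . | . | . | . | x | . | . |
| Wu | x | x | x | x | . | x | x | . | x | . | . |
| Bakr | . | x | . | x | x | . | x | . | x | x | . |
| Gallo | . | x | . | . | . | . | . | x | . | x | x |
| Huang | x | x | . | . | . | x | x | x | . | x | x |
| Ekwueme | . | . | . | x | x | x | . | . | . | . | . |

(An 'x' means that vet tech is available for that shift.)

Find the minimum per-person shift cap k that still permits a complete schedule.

2

With 7 vet techs and 12 worker-slots to fill, someone must work at least ⌈12/7⌉ = 2 shifts, so k ≥ 2.
k = 2 works: Tue-AM→Kahale, Tue-PM→Huang, Wed-AM→Jensen, Wed-PM→Wu, Thu-AM→Kahale+Bakr, Thu-PM→Wu, Fri-AM→Huang, Fri-PM→Gallo, Sat-AM→Jensen, Sat-PM→Bakr, Sun-AM→Gallo.
Loads: Kahale 2, Jensen 2, Wu 2, Bakr 2, Gallo 2, Huang 2, Ekwueme 0 — all ≤ 2.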